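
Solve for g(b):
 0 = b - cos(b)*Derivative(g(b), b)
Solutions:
 g(b) = C1 + Integral(b/cos(b), b)


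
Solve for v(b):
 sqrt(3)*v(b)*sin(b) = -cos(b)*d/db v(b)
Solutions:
 v(b) = C1*cos(b)^(sqrt(3))


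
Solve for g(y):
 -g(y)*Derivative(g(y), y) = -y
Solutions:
 g(y) = -sqrt(C1 + y^2)
 g(y) = sqrt(C1 + y^2)


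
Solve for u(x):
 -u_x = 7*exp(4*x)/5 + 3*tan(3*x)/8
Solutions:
 u(x) = C1 - 7*exp(4*x)/20 + log(cos(3*x))/8


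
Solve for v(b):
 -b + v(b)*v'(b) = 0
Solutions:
 v(b) = -sqrt(C1 + b^2)
 v(b) = sqrt(C1 + b^2)


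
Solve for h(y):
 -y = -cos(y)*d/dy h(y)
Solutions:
 h(y) = C1 + Integral(y/cos(y), y)


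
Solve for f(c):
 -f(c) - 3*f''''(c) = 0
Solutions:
 f(c) = (C1*sin(sqrt(2)*3^(3/4)*c/6) + C2*cos(sqrt(2)*3^(3/4)*c/6))*exp(-sqrt(2)*3^(3/4)*c/6) + (C3*sin(sqrt(2)*3^(3/4)*c/6) + C4*cos(sqrt(2)*3^(3/4)*c/6))*exp(sqrt(2)*3^(3/4)*c/6)


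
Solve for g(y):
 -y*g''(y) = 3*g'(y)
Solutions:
 g(y) = C1 + C2/y^2


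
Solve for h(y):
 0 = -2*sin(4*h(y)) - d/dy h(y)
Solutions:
 h(y) = -acos((-C1 - exp(16*y))/(C1 - exp(16*y)))/4 + pi/2
 h(y) = acos((-C1 - exp(16*y))/(C1 - exp(16*y)))/4


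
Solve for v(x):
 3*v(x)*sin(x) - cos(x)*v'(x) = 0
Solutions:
 v(x) = C1/cos(x)^3


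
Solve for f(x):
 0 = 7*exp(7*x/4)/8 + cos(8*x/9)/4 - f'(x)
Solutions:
 f(x) = C1 + exp(7*x/4)/2 + 9*sin(8*x/9)/32


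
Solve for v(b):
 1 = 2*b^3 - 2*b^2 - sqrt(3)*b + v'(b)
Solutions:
 v(b) = C1 - b^4/2 + 2*b^3/3 + sqrt(3)*b^2/2 + b


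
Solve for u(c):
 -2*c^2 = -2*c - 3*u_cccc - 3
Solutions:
 u(c) = C1 + C2*c + C3*c^2 + C4*c^3 + c^6/540 - c^5/180 - c^4/24


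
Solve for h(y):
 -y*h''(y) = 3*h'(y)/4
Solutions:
 h(y) = C1 + C2*y^(1/4)


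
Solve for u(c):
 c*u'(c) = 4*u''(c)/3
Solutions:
 u(c) = C1 + C2*erfi(sqrt(6)*c/4)


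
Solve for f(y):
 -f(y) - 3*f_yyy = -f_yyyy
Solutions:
 f(y) = C1*exp(y*(-sqrt(3)*sqrt(-16*18^(1/3)/(-81 + sqrt(7329))^(1/3) + 2*12^(1/3)*(-81 + sqrt(7329))^(1/3) + 27) + 9)/12)*sin(sqrt(6)*y*sqrt(-27 - 8*18^(1/3)/(-81 + sqrt(7329))^(1/3) + 12^(1/3)*(-81 + sqrt(7329))^(1/3) + 81*sqrt(3)/sqrt(-16*18^(1/3)/(-81 + sqrt(7329))^(1/3) + 2*12^(1/3)*(-81 + sqrt(7329))^(1/3) + 27))/12) + C2*exp(y*(-sqrt(3)*sqrt(-16*18^(1/3)/(-81 + sqrt(7329))^(1/3) + 2*12^(1/3)*(-81 + sqrt(7329))^(1/3) + 27) + 9)/12)*cos(sqrt(6)*y*sqrt(-27 - 8*18^(1/3)/(-81 + sqrt(7329))^(1/3) + 12^(1/3)*(-81 + sqrt(7329))^(1/3) + 81*sqrt(3)/sqrt(-16*18^(1/3)/(-81 + sqrt(7329))^(1/3) + 2*12^(1/3)*(-81 + sqrt(7329))^(1/3) + 27))/12) + C3*exp(y*(sqrt(3)*sqrt(-16*18^(1/3)/(-81 + sqrt(7329))^(1/3) + 2*12^(1/3)*(-81 + sqrt(7329))^(1/3) + 27) + 9 + sqrt(6)*sqrt(-12^(1/3)*(-81 + sqrt(7329))^(1/3) + 8*18^(1/3)/(-81 + sqrt(7329))^(1/3) + 27 + 81*sqrt(3)/sqrt(-16*18^(1/3)/(-81 + sqrt(7329))^(1/3) + 2*12^(1/3)*(-81 + sqrt(7329))^(1/3) + 27)))/12) + C4*exp(y*(-sqrt(6)*sqrt(-12^(1/3)*(-81 + sqrt(7329))^(1/3) + 8*18^(1/3)/(-81 + sqrt(7329))^(1/3) + 27 + 81*sqrt(3)/sqrt(-16*18^(1/3)/(-81 + sqrt(7329))^(1/3) + 2*12^(1/3)*(-81 + sqrt(7329))^(1/3) + 27)) + sqrt(3)*sqrt(-16*18^(1/3)/(-81 + sqrt(7329))^(1/3) + 2*12^(1/3)*(-81 + sqrt(7329))^(1/3) + 27) + 9)/12)


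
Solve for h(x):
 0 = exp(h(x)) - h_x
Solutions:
 h(x) = log(-1/(C1 + x))


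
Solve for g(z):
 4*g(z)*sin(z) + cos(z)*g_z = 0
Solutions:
 g(z) = C1*cos(z)^4


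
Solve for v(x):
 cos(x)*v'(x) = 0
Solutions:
 v(x) = C1


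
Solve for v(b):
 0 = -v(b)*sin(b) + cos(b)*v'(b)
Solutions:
 v(b) = C1/cos(b)


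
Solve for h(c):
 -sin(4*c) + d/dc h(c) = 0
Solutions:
 h(c) = C1 - cos(4*c)/4


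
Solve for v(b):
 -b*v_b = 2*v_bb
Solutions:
 v(b) = C1 + C2*erf(b/2)


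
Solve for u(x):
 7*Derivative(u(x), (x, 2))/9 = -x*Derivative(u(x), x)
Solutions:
 u(x) = C1 + C2*erf(3*sqrt(14)*x/14)


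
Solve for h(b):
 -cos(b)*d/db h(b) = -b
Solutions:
 h(b) = C1 + Integral(b/cos(b), b)


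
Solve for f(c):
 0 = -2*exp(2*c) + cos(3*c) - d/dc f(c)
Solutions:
 f(c) = C1 - exp(2*c) + sin(3*c)/3


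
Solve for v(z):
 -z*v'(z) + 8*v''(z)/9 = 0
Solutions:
 v(z) = C1 + C2*erfi(3*z/4)


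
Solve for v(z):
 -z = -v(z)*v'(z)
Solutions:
 v(z) = -sqrt(C1 + z^2)
 v(z) = sqrt(C1 + z^2)


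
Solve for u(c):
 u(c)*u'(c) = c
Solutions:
 u(c) = -sqrt(C1 + c^2)
 u(c) = sqrt(C1 + c^2)


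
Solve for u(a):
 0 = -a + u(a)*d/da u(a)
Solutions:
 u(a) = -sqrt(C1 + a^2)
 u(a) = sqrt(C1 + a^2)


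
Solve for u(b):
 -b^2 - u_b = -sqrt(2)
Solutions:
 u(b) = C1 - b^3/3 + sqrt(2)*b


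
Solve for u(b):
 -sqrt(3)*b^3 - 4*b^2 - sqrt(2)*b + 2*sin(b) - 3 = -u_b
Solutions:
 u(b) = C1 + sqrt(3)*b^4/4 + 4*b^3/3 + sqrt(2)*b^2/2 + 3*b + 2*cos(b)


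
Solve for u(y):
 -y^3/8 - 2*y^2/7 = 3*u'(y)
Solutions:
 u(y) = C1 - y^4/96 - 2*y^3/63


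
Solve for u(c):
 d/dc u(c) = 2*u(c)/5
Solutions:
 u(c) = C1*exp(2*c/5)


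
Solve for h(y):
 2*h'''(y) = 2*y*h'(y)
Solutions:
 h(y) = C1 + Integral(C2*airyai(y) + C3*airybi(y), y)


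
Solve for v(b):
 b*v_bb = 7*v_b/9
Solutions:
 v(b) = C1 + C2*b^(16/9)


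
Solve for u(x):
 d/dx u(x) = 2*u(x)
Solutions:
 u(x) = C1*exp(2*x)


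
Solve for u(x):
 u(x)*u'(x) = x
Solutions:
 u(x) = -sqrt(C1 + x^2)
 u(x) = sqrt(C1 + x^2)


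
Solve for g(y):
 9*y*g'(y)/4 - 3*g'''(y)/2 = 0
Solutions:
 g(y) = C1 + Integral(C2*airyai(2^(2/3)*3^(1/3)*y/2) + C3*airybi(2^(2/3)*3^(1/3)*y/2), y)


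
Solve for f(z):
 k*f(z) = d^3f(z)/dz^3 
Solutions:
 f(z) = C1*exp(k^(1/3)*z) + C2*exp(k^(1/3)*z*(-1 + sqrt(3)*I)/2) + C3*exp(-k^(1/3)*z*(1 + sqrt(3)*I)/2)


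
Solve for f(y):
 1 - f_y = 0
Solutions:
 f(y) = C1 + y


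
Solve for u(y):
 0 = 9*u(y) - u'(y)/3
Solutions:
 u(y) = C1*exp(27*y)


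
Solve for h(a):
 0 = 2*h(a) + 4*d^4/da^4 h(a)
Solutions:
 h(a) = (C1*sin(2^(1/4)*a/2) + C2*cos(2^(1/4)*a/2))*exp(-2^(1/4)*a/2) + (C3*sin(2^(1/4)*a/2) + C4*cos(2^(1/4)*a/2))*exp(2^(1/4)*a/2)


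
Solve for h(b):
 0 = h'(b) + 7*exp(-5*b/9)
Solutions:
 h(b) = C1 + 63*exp(-5*b/9)/5


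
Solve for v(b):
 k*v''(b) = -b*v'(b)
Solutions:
 v(b) = C1 + C2*sqrt(k)*erf(sqrt(2)*b*sqrt(1/k)/2)


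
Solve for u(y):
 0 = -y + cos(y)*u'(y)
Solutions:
 u(y) = C1 + Integral(y/cos(y), y)


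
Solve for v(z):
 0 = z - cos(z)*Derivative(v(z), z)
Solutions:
 v(z) = C1 + Integral(z/cos(z), z)


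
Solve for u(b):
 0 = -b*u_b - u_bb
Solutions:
 u(b) = C1 + C2*erf(sqrt(2)*b/2)


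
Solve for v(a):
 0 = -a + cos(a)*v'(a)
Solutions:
 v(a) = C1 + Integral(a/cos(a), a)


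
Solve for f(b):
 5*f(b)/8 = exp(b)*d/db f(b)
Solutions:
 f(b) = C1*exp(-5*exp(-b)/8)


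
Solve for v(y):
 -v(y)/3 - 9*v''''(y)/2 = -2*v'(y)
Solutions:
 v(y) = (C1/sqrt(exp(sqrt(2)*y*sqrt(-(sqrt(73) + 9)^(1/3) - 2/(sqrt(73) + 9)^(1/3) + 6*sqrt(2)/sqrt(2/(sqrt(73) + 9)^(1/3) + (sqrt(73) + 9)^(1/3)))/3)) + C2*sqrt(exp(sqrt(2)*y*sqrt(-(sqrt(73) + 9)^(1/3) - 2/(sqrt(73) + 9)^(1/3) + 6*sqrt(2)/sqrt(2/(sqrt(73) + 9)^(1/3) + (sqrt(73) + 9)^(1/3)))/3)))*exp(sqrt(2)*y*sqrt(2/(sqrt(73) + 9)^(1/3) + (sqrt(73) + 9)^(1/3))/6) + (C3*sin(sqrt(2)*y*sqrt(2/(sqrt(73) + 9)^(1/3) + (sqrt(73) + 9)^(1/3) + 6*sqrt(2)/sqrt(2/(sqrt(73) + 9)^(1/3) + (sqrt(73) + 9)^(1/3)))/6) + C4*cos(sqrt(2)*y*sqrt(2/(sqrt(73) + 9)^(1/3) + (sqrt(73) + 9)^(1/3) + 6*sqrt(2)/sqrt(2/(sqrt(73) + 9)^(1/3) + (sqrt(73) + 9)^(1/3)))/6))*exp(-sqrt(2)*y*sqrt(2/(sqrt(73) + 9)^(1/3) + (sqrt(73) + 9)^(1/3))/6)


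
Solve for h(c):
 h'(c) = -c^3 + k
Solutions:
 h(c) = C1 - c^4/4 + c*k


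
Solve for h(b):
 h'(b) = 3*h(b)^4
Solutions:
 h(b) = (-1/(C1 + 9*b))^(1/3)
 h(b) = (-1/(C1 + 3*b))^(1/3)*(-3^(2/3) - 3*3^(1/6)*I)/6
 h(b) = (-1/(C1 + 3*b))^(1/3)*(-3^(2/3) + 3*3^(1/6)*I)/6


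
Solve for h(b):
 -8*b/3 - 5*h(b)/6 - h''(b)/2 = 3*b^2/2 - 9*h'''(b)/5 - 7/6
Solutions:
 h(b) = C1*exp(b*(-5^(2/3)*(54*sqrt(734) + 1463)^(1/3) - 5*5^(1/3)/(54*sqrt(734) + 1463)^(1/3) + 10)/108)*sin(sqrt(3)*5^(1/3)*b*(-5^(1/3)*(54*sqrt(734) + 1463)^(1/3) + 5/(54*sqrt(734) + 1463)^(1/3))/108) + C2*exp(b*(-5^(2/3)*(54*sqrt(734) + 1463)^(1/3) - 5*5^(1/3)/(54*sqrt(734) + 1463)^(1/3) + 10)/108)*cos(sqrt(3)*5^(1/3)*b*(-5^(1/3)*(54*sqrt(734) + 1463)^(1/3) + 5/(54*sqrt(734) + 1463)^(1/3))/108) + C3*exp(b*(5*5^(1/3)/(54*sqrt(734) + 1463)^(1/3) + 5 + 5^(2/3)*(54*sqrt(734) + 1463)^(1/3))/54) - 9*b^2/5 - 16*b/5 + 89/25


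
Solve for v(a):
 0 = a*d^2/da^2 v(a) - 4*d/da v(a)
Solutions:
 v(a) = C1 + C2*a^5


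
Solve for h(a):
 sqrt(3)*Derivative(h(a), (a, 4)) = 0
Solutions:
 h(a) = C1 + C2*a + C3*a^2 + C4*a^3


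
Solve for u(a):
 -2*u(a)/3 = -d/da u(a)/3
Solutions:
 u(a) = C1*exp(2*a)


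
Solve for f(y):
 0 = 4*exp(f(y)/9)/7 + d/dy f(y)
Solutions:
 f(y) = 9*log(1/(C1 + 4*y)) + 9*log(63)


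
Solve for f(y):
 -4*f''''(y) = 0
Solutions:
 f(y) = C1 + C2*y + C3*y^2 + C4*y^3


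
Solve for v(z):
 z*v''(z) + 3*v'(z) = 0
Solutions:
 v(z) = C1 + C2/z^2


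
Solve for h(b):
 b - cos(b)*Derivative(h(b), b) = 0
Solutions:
 h(b) = C1 + Integral(b/cos(b), b)


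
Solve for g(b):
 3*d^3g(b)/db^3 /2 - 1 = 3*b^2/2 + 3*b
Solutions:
 g(b) = C1 + C2*b + C3*b^2 + b^5/60 + b^4/12 + b^3/9


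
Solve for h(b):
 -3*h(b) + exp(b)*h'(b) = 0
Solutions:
 h(b) = C1*exp(-3*exp(-b))


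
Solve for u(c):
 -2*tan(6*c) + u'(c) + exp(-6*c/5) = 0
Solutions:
 u(c) = C1 + log(tan(6*c)^2 + 1)/6 + 5*exp(-6*c/5)/6


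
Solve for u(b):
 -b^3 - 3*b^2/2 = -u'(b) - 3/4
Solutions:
 u(b) = C1 + b^4/4 + b^3/2 - 3*b/4


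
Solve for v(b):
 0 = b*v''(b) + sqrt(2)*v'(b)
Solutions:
 v(b) = C1 + C2*b^(1 - sqrt(2))


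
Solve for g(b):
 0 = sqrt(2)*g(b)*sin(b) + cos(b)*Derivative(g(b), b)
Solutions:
 g(b) = C1*cos(b)^(sqrt(2))


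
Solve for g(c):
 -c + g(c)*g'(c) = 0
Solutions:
 g(c) = -sqrt(C1 + c^2)
 g(c) = sqrt(C1 + c^2)


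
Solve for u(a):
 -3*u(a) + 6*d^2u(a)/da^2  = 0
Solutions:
 u(a) = C1*exp(-sqrt(2)*a/2) + C2*exp(sqrt(2)*a/2)


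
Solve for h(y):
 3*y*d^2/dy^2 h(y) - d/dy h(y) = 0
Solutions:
 h(y) = C1 + C2*y^(4/3)


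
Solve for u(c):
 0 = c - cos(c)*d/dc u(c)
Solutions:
 u(c) = C1 + Integral(c/cos(c), c)


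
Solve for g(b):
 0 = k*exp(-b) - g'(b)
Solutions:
 g(b) = C1 - k*exp(-b)


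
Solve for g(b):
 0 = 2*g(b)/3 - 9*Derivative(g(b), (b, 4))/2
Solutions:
 g(b) = C1*exp(-sqrt(2)*3^(1/4)*b/3) + C2*exp(sqrt(2)*3^(1/4)*b/3) + C3*sin(sqrt(2)*3^(1/4)*b/3) + C4*cos(sqrt(2)*3^(1/4)*b/3)


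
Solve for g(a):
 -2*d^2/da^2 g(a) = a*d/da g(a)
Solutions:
 g(a) = C1 + C2*erf(a/2)


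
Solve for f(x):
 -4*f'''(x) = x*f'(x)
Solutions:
 f(x) = C1 + Integral(C2*airyai(-2^(1/3)*x/2) + C3*airybi(-2^(1/3)*x/2), x)


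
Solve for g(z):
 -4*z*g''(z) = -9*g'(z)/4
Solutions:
 g(z) = C1 + C2*z^(25/16)


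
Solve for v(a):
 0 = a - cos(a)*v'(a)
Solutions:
 v(a) = C1 + Integral(a/cos(a), a)


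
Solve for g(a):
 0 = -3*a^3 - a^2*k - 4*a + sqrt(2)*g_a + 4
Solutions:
 g(a) = C1 + 3*sqrt(2)*a^4/8 + sqrt(2)*a^3*k/6 + sqrt(2)*a^2 - 2*sqrt(2)*a


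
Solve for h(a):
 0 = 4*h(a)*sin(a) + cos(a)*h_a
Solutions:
 h(a) = C1*cos(a)^4


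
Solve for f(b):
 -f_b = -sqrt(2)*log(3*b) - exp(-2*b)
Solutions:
 f(b) = C1 + sqrt(2)*b*log(b) + sqrt(2)*b*(-1 + log(3)) - exp(-2*b)/2


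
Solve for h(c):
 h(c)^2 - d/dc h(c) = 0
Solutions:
 h(c) = -1/(C1 + c)


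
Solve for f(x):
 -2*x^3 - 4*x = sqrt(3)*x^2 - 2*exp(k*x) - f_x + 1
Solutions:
 f(x) = C1 + x^4/2 + sqrt(3)*x^3/3 + 2*x^2 + x - 2*exp(k*x)/k


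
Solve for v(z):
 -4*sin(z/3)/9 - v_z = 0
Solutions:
 v(z) = C1 + 4*cos(z/3)/3


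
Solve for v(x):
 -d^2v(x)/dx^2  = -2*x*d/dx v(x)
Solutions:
 v(x) = C1 + C2*erfi(x)


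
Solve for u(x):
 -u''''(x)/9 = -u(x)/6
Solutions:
 u(x) = C1*exp(-2^(3/4)*3^(1/4)*x/2) + C2*exp(2^(3/4)*3^(1/4)*x/2) + C3*sin(2^(3/4)*3^(1/4)*x/2) + C4*cos(2^(3/4)*3^(1/4)*x/2)


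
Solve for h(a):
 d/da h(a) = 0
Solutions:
 h(a) = C1


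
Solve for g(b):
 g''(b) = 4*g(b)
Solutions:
 g(b) = C1*exp(-2*b) + C2*exp(2*b)


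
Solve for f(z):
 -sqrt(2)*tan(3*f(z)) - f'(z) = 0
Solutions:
 f(z) = -asin(C1*exp(-3*sqrt(2)*z))/3 + pi/3
 f(z) = asin(C1*exp(-3*sqrt(2)*z))/3


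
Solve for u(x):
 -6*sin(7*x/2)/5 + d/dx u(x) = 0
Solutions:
 u(x) = C1 - 12*cos(7*x/2)/35


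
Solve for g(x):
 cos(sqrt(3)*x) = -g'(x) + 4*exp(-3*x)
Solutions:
 g(x) = C1 - sqrt(3)*sin(sqrt(3)*x)/3 - 4*exp(-3*x)/3


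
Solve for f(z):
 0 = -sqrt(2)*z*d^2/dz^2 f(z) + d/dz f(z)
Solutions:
 f(z) = C1 + C2*z^(sqrt(2)/2 + 1)


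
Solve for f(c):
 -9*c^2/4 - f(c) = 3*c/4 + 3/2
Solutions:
 f(c) = -9*c^2/4 - 3*c/4 - 3/2


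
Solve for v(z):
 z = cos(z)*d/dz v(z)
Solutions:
 v(z) = C1 + Integral(z/cos(z), z)


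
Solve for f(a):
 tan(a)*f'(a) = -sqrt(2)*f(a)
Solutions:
 f(a) = C1/sin(a)^(sqrt(2))


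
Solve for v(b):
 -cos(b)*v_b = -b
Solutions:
 v(b) = C1 + Integral(b/cos(b), b)


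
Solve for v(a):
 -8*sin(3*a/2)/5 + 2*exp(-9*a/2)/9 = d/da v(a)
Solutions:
 v(a) = C1 + 16*cos(3*a/2)/15 - 4*exp(-9*a/2)/81


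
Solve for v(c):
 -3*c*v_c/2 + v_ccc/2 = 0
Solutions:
 v(c) = C1 + Integral(C2*airyai(3^(1/3)*c) + C3*airybi(3^(1/3)*c), c)


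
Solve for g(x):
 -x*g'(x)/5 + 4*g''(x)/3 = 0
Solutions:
 g(x) = C1 + C2*erfi(sqrt(30)*x/20)


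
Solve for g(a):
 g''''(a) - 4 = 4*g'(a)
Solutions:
 g(a) = C1 + C4*exp(2^(2/3)*a) - a + (C2*sin(2^(2/3)*sqrt(3)*a/2) + C3*cos(2^(2/3)*sqrt(3)*a/2))*exp(-2^(2/3)*a/2)


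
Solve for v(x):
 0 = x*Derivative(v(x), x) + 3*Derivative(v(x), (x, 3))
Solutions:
 v(x) = C1 + Integral(C2*airyai(-3^(2/3)*x/3) + C3*airybi(-3^(2/3)*x/3), x)


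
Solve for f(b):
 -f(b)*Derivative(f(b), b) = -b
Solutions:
 f(b) = -sqrt(C1 + b^2)
 f(b) = sqrt(C1 + b^2)


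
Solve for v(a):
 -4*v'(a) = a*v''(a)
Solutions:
 v(a) = C1 + C2/a^3


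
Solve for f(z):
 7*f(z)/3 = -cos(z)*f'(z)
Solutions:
 f(z) = C1*(sin(z) - 1)^(7/6)/(sin(z) + 1)^(7/6)


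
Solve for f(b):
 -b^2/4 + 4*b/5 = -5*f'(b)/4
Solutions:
 f(b) = C1 + b^3/15 - 8*b^2/25


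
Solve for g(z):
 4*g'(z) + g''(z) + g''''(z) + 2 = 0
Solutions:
 g(z) = C1 + C2*exp(-3^(1/3)*z*(-(18 + sqrt(327))^(1/3) + 3^(1/3)/(18 + sqrt(327))^(1/3))/6)*sin(3^(1/6)*z*(3/(18 + sqrt(327))^(1/3) + 3^(2/3)*(18 + sqrt(327))^(1/3))/6) + C3*exp(-3^(1/3)*z*(-(18 + sqrt(327))^(1/3) + 3^(1/3)/(18 + sqrt(327))^(1/3))/6)*cos(3^(1/6)*z*(3/(18 + sqrt(327))^(1/3) + 3^(2/3)*(18 + sqrt(327))^(1/3))/6) + C4*exp(3^(1/3)*z*(-(18 + sqrt(327))^(1/3) + 3^(1/3)/(18 + sqrt(327))^(1/3))/3) - z/2


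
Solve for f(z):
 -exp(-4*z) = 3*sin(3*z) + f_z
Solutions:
 f(z) = C1 + cos(3*z) + exp(-4*z)/4


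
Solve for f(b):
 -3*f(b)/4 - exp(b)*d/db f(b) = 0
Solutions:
 f(b) = C1*exp(3*exp(-b)/4)


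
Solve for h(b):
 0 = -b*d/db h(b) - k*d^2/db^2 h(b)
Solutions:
 h(b) = C1 + C2*sqrt(k)*erf(sqrt(2)*b*sqrt(1/k)/2)


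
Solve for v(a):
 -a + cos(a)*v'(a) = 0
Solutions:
 v(a) = C1 + Integral(a/cos(a), a)


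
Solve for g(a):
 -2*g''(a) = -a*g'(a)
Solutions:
 g(a) = C1 + C2*erfi(a/2)


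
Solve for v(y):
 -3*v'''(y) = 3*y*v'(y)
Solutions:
 v(y) = C1 + Integral(C2*airyai(-y) + C3*airybi(-y), y)


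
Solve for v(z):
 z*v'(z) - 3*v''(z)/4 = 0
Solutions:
 v(z) = C1 + C2*erfi(sqrt(6)*z/3)


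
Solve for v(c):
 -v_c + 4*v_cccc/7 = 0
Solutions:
 v(c) = C1 + C4*exp(14^(1/3)*c/2) + (C2*sin(14^(1/3)*sqrt(3)*c/4) + C3*cos(14^(1/3)*sqrt(3)*c/4))*exp(-14^(1/3)*c/4)


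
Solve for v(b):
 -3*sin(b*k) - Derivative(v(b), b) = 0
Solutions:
 v(b) = C1 + 3*cos(b*k)/k


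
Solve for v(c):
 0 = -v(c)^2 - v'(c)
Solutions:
 v(c) = 1/(C1 + c)


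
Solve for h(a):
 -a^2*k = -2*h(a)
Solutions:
 h(a) = a^2*k/2


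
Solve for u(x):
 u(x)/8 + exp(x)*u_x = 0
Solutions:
 u(x) = C1*exp(exp(-x)/8)


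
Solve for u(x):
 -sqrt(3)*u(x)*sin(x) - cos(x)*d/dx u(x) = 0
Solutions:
 u(x) = C1*cos(x)^(sqrt(3))


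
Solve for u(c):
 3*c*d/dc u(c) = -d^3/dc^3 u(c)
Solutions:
 u(c) = C1 + Integral(C2*airyai(-3^(1/3)*c) + C3*airybi(-3^(1/3)*c), c)


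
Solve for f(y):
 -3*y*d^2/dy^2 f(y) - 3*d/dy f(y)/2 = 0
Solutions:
 f(y) = C1 + C2*sqrt(y)


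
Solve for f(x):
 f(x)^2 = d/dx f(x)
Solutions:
 f(x) = -1/(C1 + x)


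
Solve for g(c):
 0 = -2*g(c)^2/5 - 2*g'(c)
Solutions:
 g(c) = 5/(C1 + c)


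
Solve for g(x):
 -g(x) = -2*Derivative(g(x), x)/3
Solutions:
 g(x) = C1*exp(3*x/2)


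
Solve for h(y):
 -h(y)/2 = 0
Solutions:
 h(y) = 0


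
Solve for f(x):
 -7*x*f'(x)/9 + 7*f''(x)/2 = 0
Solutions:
 f(x) = C1 + C2*erfi(x/3)


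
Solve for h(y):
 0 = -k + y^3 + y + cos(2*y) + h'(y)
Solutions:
 h(y) = C1 + k*y - y^4/4 - y^2/2 - sin(2*y)/2


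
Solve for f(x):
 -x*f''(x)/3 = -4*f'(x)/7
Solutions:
 f(x) = C1 + C2*x^(19/7)


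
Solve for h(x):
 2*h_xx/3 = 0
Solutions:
 h(x) = C1 + C2*x


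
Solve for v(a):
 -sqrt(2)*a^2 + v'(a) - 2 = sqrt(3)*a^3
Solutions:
 v(a) = C1 + sqrt(3)*a^4/4 + sqrt(2)*a^3/3 + 2*a


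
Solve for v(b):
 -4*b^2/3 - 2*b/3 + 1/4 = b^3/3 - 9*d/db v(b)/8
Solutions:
 v(b) = C1 + 2*b^4/27 + 32*b^3/81 + 8*b^2/27 - 2*b/9


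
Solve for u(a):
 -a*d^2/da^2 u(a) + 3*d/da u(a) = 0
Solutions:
 u(a) = C1 + C2*a^4


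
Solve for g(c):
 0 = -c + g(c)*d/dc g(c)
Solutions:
 g(c) = -sqrt(C1 + c^2)
 g(c) = sqrt(C1 + c^2)


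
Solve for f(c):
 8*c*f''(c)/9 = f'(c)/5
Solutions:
 f(c) = C1 + C2*c^(49/40)


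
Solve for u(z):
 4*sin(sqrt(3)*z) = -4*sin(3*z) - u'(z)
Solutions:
 u(z) = C1 + 4*cos(3*z)/3 + 4*sqrt(3)*cos(sqrt(3)*z)/3


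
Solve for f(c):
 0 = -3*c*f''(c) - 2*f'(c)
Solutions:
 f(c) = C1 + C2*c^(1/3)


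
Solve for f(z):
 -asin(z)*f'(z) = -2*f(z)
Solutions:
 f(z) = C1*exp(2*Integral(1/asin(z), z))


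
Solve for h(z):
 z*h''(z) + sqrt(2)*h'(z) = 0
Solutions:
 h(z) = C1 + C2*z^(1 - sqrt(2))


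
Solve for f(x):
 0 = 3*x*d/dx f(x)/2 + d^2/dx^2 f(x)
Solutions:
 f(x) = C1 + C2*erf(sqrt(3)*x/2)


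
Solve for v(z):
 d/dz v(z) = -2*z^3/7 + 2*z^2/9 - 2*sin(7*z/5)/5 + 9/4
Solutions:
 v(z) = C1 - z^4/14 + 2*z^3/27 + 9*z/4 + 2*cos(7*z/5)/7


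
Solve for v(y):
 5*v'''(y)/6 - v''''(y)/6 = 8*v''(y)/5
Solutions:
 v(y) = C1 + C2*y + (C3*sin(sqrt(335)*y/10) + C4*cos(sqrt(335)*y/10))*exp(5*y/2)


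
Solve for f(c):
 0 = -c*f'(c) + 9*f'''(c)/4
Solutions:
 f(c) = C1 + Integral(C2*airyai(2^(2/3)*3^(1/3)*c/3) + C3*airybi(2^(2/3)*3^(1/3)*c/3), c)


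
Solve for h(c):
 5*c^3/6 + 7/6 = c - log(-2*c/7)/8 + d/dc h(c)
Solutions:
 h(c) = C1 + 5*c^4/24 - c^2/2 + c*log(-c)/8 + c*(-3*log(7) + 3*log(2) + 25)/24


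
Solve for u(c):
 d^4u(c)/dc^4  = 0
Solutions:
 u(c) = C1 + C2*c + C3*c^2 + C4*c^3


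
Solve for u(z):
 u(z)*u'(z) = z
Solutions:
 u(z) = -sqrt(C1 + z^2)
 u(z) = sqrt(C1 + z^2)


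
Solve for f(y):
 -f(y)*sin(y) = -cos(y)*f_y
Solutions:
 f(y) = C1/cos(y)


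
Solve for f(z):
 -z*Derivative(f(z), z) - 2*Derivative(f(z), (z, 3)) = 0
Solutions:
 f(z) = C1 + Integral(C2*airyai(-2^(2/3)*z/2) + C3*airybi(-2^(2/3)*z/2), z)


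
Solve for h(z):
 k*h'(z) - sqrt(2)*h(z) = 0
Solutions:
 h(z) = C1*exp(sqrt(2)*z/k)


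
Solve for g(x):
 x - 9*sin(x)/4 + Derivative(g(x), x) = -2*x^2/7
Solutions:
 g(x) = C1 - 2*x^3/21 - x^2/2 - 9*cos(x)/4


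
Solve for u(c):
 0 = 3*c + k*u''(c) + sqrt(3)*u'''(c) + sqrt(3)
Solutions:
 u(c) = C1 + C2*c + C3*exp(-sqrt(3)*c*k/3) - c^3/(2*k) + sqrt(3)*c^2*(-1 + 3/k)/(2*k)


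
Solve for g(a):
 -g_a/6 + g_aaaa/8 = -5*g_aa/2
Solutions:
 g(a) = C1 + C2*exp(6^(1/3)*a*(-(3 + sqrt(6009))^(1/3) + 10*6^(1/3)/(3 + sqrt(6009))^(1/3))/6)*sin(2^(1/3)*3^(1/6)*a*(5*2^(1/3)/(3 + sqrt(6009))^(1/3) + 3^(2/3)*(3 + sqrt(6009))^(1/3)/6)) + C3*exp(6^(1/3)*a*(-(3 + sqrt(6009))^(1/3) + 10*6^(1/3)/(3 + sqrt(6009))^(1/3))/6)*cos(2^(1/3)*3^(1/6)*a*(5*2^(1/3)/(3 + sqrt(6009))^(1/3) + 3^(2/3)*(3 + sqrt(6009))^(1/3)/6)) + C4*exp(-6^(1/3)*a*(-(3 + sqrt(6009))^(1/3) + 10*6^(1/3)/(3 + sqrt(6009))^(1/3))/3)


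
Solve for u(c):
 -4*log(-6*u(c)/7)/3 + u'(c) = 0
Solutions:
 -3*Integral(1/(log(-_y) - log(7) + log(6)), (_y, u(c)))/4 = C1 - c


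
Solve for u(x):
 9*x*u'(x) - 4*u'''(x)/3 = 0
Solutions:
 u(x) = C1 + Integral(C2*airyai(3*2^(1/3)*x/2) + C3*airybi(3*2^(1/3)*x/2), x)


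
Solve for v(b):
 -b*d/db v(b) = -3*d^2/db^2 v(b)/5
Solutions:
 v(b) = C1 + C2*erfi(sqrt(30)*b/6)


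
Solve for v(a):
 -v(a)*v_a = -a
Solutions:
 v(a) = -sqrt(C1 + a^2)
 v(a) = sqrt(C1 + a^2)


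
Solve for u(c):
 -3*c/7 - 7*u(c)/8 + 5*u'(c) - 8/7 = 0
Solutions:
 u(c) = C1*exp(7*c/40) - 24*c/49 - 1408/343


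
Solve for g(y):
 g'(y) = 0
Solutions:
 g(y) = C1


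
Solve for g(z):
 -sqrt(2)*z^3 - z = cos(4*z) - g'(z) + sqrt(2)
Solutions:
 g(z) = C1 + sqrt(2)*z^4/4 + z^2/2 + sqrt(2)*z + sin(4*z)/4


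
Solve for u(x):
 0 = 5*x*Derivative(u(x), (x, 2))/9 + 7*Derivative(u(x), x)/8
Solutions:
 u(x) = C1 + C2/x^(23/40)


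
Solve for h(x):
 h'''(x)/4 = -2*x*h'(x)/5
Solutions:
 h(x) = C1 + Integral(C2*airyai(-2*5^(2/3)*x/5) + C3*airybi(-2*5^(2/3)*x/5), x)


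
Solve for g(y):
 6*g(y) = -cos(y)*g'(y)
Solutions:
 g(y) = C1*(sin(y)^3 - 3*sin(y)^2 + 3*sin(y) - 1)/(sin(y)^3 + 3*sin(y)^2 + 3*sin(y) + 1)


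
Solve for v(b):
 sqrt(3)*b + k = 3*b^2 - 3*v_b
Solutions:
 v(b) = C1 + b^3/3 - sqrt(3)*b^2/6 - b*k/3


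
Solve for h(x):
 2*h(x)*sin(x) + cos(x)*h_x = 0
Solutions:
 h(x) = C1*cos(x)^2


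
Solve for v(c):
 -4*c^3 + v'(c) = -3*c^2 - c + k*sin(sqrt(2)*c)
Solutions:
 v(c) = C1 + c^4 - c^3 - c^2/2 - sqrt(2)*k*cos(sqrt(2)*c)/2


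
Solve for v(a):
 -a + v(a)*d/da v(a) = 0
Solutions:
 v(a) = -sqrt(C1 + a^2)
 v(a) = sqrt(C1 + a^2)


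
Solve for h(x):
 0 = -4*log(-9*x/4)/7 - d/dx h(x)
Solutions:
 h(x) = C1 - 4*x*log(-x)/7 + 4*x*(-2*log(3) + 1 + 2*log(2))/7


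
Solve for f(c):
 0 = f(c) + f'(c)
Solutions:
 f(c) = C1*exp(-c)


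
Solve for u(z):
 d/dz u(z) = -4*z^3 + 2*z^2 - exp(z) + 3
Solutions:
 u(z) = C1 - z^4 + 2*z^3/3 + 3*z - exp(z)


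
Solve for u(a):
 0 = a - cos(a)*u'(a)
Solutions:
 u(a) = C1 + Integral(a/cos(a), a)


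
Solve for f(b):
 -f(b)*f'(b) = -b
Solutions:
 f(b) = -sqrt(C1 + b^2)
 f(b) = sqrt(C1 + b^2)


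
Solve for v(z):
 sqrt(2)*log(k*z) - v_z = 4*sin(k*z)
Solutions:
 v(z) = C1 + sqrt(2)*z*(log(k*z) - 1) - 4*Piecewise((-cos(k*z)/k, Ne(k, 0)), (0, True))


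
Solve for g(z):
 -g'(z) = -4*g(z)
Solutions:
 g(z) = C1*exp(4*z)


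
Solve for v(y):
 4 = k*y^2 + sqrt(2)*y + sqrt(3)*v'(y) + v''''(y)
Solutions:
 v(y) = C1 + C4*exp(-3^(1/6)*y) - sqrt(3)*k*y^3/9 - sqrt(6)*y^2/6 + 4*sqrt(3)*y/3 + (C2*sin(3^(2/3)*y/2) + C3*cos(3^(2/3)*y/2))*exp(3^(1/6)*y/2)


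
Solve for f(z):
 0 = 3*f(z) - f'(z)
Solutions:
 f(z) = C1*exp(3*z)


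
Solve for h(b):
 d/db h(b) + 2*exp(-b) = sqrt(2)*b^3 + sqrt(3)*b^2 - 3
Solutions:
 h(b) = C1 + sqrt(2)*b^4/4 + sqrt(3)*b^3/3 - 3*b + 2*exp(-b)


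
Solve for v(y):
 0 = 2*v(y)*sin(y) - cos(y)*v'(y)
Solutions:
 v(y) = C1/cos(y)^2


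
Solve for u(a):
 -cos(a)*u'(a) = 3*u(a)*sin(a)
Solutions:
 u(a) = C1*cos(a)^3


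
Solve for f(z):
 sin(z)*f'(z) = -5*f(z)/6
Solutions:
 f(z) = C1*(cos(z) + 1)^(5/12)/(cos(z) - 1)^(5/12)


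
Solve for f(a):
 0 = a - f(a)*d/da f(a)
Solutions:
 f(a) = -sqrt(C1 + a^2)
 f(a) = sqrt(C1 + a^2)


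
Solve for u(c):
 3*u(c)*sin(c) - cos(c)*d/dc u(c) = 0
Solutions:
 u(c) = C1/cos(c)^3


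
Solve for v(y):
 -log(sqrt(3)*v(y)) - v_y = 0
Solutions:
 2*Integral(1/(2*log(_y) + log(3)), (_y, v(y))) = C1 - y


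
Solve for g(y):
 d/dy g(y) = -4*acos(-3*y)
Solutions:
 g(y) = C1 - 4*y*acos(-3*y) - 4*sqrt(1 - 9*y^2)/3


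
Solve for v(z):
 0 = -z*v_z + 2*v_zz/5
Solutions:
 v(z) = C1 + C2*erfi(sqrt(5)*z/2)


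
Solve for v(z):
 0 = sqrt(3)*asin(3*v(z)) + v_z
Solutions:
 Integral(1/asin(3*_y), (_y, v(z))) = C1 - sqrt(3)*z


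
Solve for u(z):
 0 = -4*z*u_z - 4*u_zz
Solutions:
 u(z) = C1 + C2*erf(sqrt(2)*z/2)


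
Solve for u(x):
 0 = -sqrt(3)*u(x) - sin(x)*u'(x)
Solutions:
 u(x) = C1*(cos(x) + 1)^(sqrt(3)/2)/(cos(x) - 1)^(sqrt(3)/2)


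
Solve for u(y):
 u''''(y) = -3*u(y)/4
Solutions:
 u(y) = (C1*sin(3^(1/4)*y/2) + C2*cos(3^(1/4)*y/2))*exp(-3^(1/4)*y/2) + (C3*sin(3^(1/4)*y/2) + C4*cos(3^(1/4)*y/2))*exp(3^(1/4)*y/2)


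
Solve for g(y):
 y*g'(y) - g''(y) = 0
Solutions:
 g(y) = C1 + C2*erfi(sqrt(2)*y/2)


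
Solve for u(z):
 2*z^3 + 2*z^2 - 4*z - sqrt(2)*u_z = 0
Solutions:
 u(z) = C1 + sqrt(2)*z^4/4 + sqrt(2)*z^3/3 - sqrt(2)*z^2


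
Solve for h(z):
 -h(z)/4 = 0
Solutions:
 h(z) = 0


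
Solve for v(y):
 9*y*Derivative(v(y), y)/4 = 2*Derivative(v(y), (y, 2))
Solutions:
 v(y) = C1 + C2*erfi(3*y/4)


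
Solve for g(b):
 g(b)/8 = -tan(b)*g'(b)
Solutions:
 g(b) = C1/sin(b)^(1/8)


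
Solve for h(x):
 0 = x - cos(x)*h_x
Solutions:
 h(x) = C1 + Integral(x/cos(x), x)


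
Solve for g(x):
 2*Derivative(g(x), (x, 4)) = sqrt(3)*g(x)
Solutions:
 g(x) = C1*exp(-2^(3/4)*3^(1/8)*x/2) + C2*exp(2^(3/4)*3^(1/8)*x/2) + C3*sin(2^(3/4)*3^(1/8)*x/2) + C4*cos(2^(3/4)*3^(1/8)*x/2)


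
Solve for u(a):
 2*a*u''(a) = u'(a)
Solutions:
 u(a) = C1 + C2*a^(3/2)


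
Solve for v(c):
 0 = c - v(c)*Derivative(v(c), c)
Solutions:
 v(c) = -sqrt(C1 + c^2)
 v(c) = sqrt(C1 + c^2)


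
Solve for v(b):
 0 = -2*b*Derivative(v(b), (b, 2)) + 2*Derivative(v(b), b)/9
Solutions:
 v(b) = C1 + C2*b^(10/9)


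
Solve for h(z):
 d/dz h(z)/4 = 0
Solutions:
 h(z) = C1


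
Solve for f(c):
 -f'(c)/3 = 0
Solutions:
 f(c) = C1


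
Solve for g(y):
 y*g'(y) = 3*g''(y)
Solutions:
 g(y) = C1 + C2*erfi(sqrt(6)*y/6)


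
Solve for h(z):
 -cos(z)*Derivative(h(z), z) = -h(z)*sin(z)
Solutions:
 h(z) = C1/cos(z)


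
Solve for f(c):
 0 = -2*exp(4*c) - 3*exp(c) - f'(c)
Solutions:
 f(c) = C1 - exp(4*c)/2 - 3*exp(c)


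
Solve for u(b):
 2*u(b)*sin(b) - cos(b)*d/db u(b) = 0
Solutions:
 u(b) = C1/cos(b)^2


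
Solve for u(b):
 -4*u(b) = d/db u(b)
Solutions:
 u(b) = C1*exp(-4*b)


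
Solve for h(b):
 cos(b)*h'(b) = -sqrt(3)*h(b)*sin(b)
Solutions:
 h(b) = C1*cos(b)^(sqrt(3))


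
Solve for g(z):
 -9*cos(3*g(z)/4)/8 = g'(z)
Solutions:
 9*z/8 - 2*log(sin(3*g(z)/4) - 1)/3 + 2*log(sin(3*g(z)/4) + 1)/3 = C1


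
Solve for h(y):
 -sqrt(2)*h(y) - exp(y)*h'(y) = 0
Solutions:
 h(y) = C1*exp(sqrt(2)*exp(-y))


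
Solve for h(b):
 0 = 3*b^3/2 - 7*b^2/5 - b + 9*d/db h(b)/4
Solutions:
 h(b) = C1 - b^4/6 + 28*b^3/135 + 2*b^2/9


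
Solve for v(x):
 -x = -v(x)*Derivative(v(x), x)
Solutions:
 v(x) = -sqrt(C1 + x^2)
 v(x) = sqrt(C1 + x^2)


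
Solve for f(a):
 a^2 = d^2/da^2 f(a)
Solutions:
 f(a) = C1 + C2*a + a^4/12


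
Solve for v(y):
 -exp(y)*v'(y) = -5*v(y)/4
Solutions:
 v(y) = C1*exp(-5*exp(-y)/4)


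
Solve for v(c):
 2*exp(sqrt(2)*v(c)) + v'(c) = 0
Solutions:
 v(c) = sqrt(2)*(2*log(1/(C1 + 2*c)) - log(2))/4


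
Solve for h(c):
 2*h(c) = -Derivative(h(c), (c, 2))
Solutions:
 h(c) = C1*sin(sqrt(2)*c) + C2*cos(sqrt(2)*c)


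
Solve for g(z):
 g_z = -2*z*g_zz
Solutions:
 g(z) = C1 + C2*sqrt(z)


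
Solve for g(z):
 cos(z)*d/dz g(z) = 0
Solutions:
 g(z) = C1


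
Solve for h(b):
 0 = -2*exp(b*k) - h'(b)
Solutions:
 h(b) = C1 - 2*exp(b*k)/k


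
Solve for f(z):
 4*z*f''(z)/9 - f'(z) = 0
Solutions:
 f(z) = C1 + C2*z^(13/4)


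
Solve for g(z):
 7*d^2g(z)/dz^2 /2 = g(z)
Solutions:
 g(z) = C1*exp(-sqrt(14)*z/7) + C2*exp(sqrt(14)*z/7)


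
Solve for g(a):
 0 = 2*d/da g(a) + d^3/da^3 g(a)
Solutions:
 g(a) = C1 + C2*sin(sqrt(2)*a) + C3*cos(sqrt(2)*a)


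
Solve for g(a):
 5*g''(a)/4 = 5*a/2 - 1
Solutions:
 g(a) = C1 + C2*a + a^3/3 - 2*a^2/5


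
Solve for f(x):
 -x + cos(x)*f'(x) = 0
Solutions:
 f(x) = C1 + Integral(x/cos(x), x)


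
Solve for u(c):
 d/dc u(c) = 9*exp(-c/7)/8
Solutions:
 u(c) = C1 - 63*exp(-c/7)/8


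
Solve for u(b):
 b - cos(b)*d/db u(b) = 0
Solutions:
 u(b) = C1 + Integral(b/cos(b), b)


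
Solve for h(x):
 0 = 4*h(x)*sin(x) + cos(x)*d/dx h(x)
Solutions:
 h(x) = C1*cos(x)^4


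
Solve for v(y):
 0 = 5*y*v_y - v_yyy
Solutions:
 v(y) = C1 + Integral(C2*airyai(5^(1/3)*y) + C3*airybi(5^(1/3)*y), y)


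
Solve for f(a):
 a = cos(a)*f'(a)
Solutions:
 f(a) = C1 + Integral(a/cos(a), a)


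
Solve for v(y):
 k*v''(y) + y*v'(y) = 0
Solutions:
 v(y) = C1 + C2*sqrt(k)*erf(sqrt(2)*y*sqrt(1/k)/2)


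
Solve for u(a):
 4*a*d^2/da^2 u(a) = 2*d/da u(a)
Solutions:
 u(a) = C1 + C2*a^(3/2)


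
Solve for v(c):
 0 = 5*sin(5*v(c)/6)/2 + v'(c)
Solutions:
 5*c/2 + 3*log(cos(5*v(c)/6) - 1)/5 - 3*log(cos(5*v(c)/6) + 1)/5 = C1


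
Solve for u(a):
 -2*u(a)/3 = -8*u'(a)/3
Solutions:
 u(a) = C1*exp(a/4)


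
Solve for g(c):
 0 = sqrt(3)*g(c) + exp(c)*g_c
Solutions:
 g(c) = C1*exp(sqrt(3)*exp(-c))


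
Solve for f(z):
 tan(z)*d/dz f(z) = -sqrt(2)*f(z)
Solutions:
 f(z) = C1/sin(z)^(sqrt(2))


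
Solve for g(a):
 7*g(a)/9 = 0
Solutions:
 g(a) = 0


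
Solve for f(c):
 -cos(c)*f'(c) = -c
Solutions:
 f(c) = C1 + Integral(c/cos(c), c)


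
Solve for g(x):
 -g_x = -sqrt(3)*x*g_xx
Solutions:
 g(x) = C1 + C2*x^(sqrt(3)/3 + 1)


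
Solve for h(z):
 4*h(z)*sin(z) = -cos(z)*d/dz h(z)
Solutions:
 h(z) = C1*cos(z)^4


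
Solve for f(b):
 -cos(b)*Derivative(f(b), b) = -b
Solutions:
 f(b) = C1 + Integral(b/cos(b), b)


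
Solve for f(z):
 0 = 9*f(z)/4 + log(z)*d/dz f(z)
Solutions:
 f(z) = C1*exp(-9*li(z)/4)


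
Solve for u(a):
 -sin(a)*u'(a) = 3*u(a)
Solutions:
 u(a) = C1*(cos(a) + 1)^(3/2)/(cos(a) - 1)^(3/2)


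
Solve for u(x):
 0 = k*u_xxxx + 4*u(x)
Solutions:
 u(x) = C1*exp(-sqrt(2)*x*(-1/k)^(1/4)) + C2*exp(sqrt(2)*x*(-1/k)^(1/4)) + C3*exp(-sqrt(2)*I*x*(-1/k)^(1/4)) + C4*exp(sqrt(2)*I*x*(-1/k)^(1/4))


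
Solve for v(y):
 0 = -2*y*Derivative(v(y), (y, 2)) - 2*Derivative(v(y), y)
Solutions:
 v(y) = C1 + C2*log(y)


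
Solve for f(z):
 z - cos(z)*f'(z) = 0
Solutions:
 f(z) = C1 + Integral(z/cos(z), z)


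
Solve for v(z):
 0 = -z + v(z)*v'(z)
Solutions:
 v(z) = -sqrt(C1 + z^2)
 v(z) = sqrt(C1 + z^2)


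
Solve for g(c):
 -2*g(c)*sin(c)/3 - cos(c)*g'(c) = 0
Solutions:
 g(c) = C1*cos(c)^(2/3)


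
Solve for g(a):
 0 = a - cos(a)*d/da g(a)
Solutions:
 g(a) = C1 + Integral(a/cos(a), a)


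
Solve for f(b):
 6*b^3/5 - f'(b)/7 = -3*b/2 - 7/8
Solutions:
 f(b) = C1 + 21*b^4/10 + 21*b^2/4 + 49*b/8


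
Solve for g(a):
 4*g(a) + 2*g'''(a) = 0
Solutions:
 g(a) = C3*exp(-2^(1/3)*a) + (C1*sin(2^(1/3)*sqrt(3)*a/2) + C2*cos(2^(1/3)*sqrt(3)*a/2))*exp(2^(1/3)*a/2)


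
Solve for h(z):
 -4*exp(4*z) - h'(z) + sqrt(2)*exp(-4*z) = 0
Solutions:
 h(z) = C1 - exp(4*z) - sqrt(2)*exp(-4*z)/4


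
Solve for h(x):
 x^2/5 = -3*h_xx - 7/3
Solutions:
 h(x) = C1 + C2*x - x^4/180 - 7*x^2/18


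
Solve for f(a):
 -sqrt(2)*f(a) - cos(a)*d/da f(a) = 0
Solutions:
 f(a) = C1*(sin(a) - 1)^(sqrt(2)/2)/(sin(a) + 1)^(sqrt(2)/2)


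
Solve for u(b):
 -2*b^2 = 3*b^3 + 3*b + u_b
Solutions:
 u(b) = C1 - 3*b^4/4 - 2*b^3/3 - 3*b^2/2


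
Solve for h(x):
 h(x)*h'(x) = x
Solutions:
 h(x) = -sqrt(C1 + x^2)
 h(x) = sqrt(C1 + x^2)


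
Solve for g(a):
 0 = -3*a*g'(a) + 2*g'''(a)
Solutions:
 g(a) = C1 + Integral(C2*airyai(2^(2/3)*3^(1/3)*a/2) + C3*airybi(2^(2/3)*3^(1/3)*a/2), a)


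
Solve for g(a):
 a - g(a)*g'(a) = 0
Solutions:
 g(a) = -sqrt(C1 + a^2)
 g(a) = sqrt(C1 + a^2)


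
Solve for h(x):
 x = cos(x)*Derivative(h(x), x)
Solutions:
 h(x) = C1 + Integral(x/cos(x), x)


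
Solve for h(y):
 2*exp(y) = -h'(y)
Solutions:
 h(y) = C1 - 2*exp(y)


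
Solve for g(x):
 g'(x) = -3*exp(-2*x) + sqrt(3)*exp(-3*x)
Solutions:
 g(x) = C1 + 3*exp(-2*x)/2 - sqrt(3)*exp(-3*x)/3


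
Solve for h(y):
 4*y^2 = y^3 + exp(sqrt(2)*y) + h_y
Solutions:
 h(y) = C1 - y^4/4 + 4*y^3/3 - sqrt(2)*exp(sqrt(2)*y)/2


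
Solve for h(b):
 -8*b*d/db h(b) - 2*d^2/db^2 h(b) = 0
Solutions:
 h(b) = C1 + C2*erf(sqrt(2)*b)


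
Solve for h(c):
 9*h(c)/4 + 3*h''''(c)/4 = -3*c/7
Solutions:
 h(c) = -4*c/21 + (C1*sin(sqrt(2)*3^(1/4)*c/2) + C2*cos(sqrt(2)*3^(1/4)*c/2))*exp(-sqrt(2)*3^(1/4)*c/2) + (C3*sin(sqrt(2)*3^(1/4)*c/2) + C4*cos(sqrt(2)*3^(1/4)*c/2))*exp(sqrt(2)*3^(1/4)*c/2)


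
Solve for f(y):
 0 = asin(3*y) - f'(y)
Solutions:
 f(y) = C1 + y*asin(3*y) + sqrt(1 - 9*y^2)/3


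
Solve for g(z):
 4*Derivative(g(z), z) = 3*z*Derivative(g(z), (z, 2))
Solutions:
 g(z) = C1 + C2*z^(7/3)


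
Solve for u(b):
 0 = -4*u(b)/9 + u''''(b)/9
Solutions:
 u(b) = C1*exp(-sqrt(2)*b) + C2*exp(sqrt(2)*b) + C3*sin(sqrt(2)*b) + C4*cos(sqrt(2)*b)


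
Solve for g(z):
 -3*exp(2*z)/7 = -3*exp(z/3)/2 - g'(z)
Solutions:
 g(z) = C1 - 9*exp(z/3)/2 + 3*exp(2*z)/14


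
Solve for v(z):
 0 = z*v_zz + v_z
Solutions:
 v(z) = C1 + C2*log(z)


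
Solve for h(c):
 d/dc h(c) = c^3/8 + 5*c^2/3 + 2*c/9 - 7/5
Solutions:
 h(c) = C1 + c^4/32 + 5*c^3/9 + c^2/9 - 7*c/5


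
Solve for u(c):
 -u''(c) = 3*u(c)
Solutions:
 u(c) = C1*sin(sqrt(3)*c) + C2*cos(sqrt(3)*c)


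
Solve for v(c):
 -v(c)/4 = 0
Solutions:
 v(c) = 0


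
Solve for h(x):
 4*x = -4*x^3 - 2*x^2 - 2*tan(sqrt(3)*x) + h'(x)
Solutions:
 h(x) = C1 + x^4 + 2*x^3/3 + 2*x^2 - 2*sqrt(3)*log(cos(sqrt(3)*x))/3


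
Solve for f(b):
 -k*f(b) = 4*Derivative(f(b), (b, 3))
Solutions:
 f(b) = C1*exp(2^(1/3)*b*(-k)^(1/3)/2) + C2*exp(2^(1/3)*b*(-k)^(1/3)*(-1 + sqrt(3)*I)/4) + C3*exp(-2^(1/3)*b*(-k)^(1/3)*(1 + sqrt(3)*I)/4)


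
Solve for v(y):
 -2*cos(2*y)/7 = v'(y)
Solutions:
 v(y) = C1 - sin(2*y)/7


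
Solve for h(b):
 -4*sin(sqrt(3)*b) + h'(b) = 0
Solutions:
 h(b) = C1 - 4*sqrt(3)*cos(sqrt(3)*b)/3


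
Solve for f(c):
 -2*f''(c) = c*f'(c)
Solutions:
 f(c) = C1 + C2*erf(c/2)


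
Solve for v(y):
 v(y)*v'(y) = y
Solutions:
 v(y) = -sqrt(C1 + y^2)
 v(y) = sqrt(C1 + y^2)


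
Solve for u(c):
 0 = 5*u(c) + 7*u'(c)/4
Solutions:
 u(c) = C1*exp(-20*c/7)


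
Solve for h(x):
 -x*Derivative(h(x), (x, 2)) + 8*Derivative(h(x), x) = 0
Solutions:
 h(x) = C1 + C2*x^9


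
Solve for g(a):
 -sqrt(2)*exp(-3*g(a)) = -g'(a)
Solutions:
 g(a) = log(C1 + 3*sqrt(2)*a)/3
 g(a) = log((-3^(1/3) - 3^(5/6)*I)*(C1 + sqrt(2)*a)^(1/3)/2)
 g(a) = log((-3^(1/3) + 3^(5/6)*I)*(C1 + sqrt(2)*a)^(1/3)/2)


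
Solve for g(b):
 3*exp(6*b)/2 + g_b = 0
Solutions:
 g(b) = C1 - exp(6*b)/4


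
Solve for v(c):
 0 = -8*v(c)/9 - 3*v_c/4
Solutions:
 v(c) = C1*exp(-32*c/27)


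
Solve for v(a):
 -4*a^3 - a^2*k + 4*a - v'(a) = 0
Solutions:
 v(a) = C1 - a^4 - a^3*k/3 + 2*a^2


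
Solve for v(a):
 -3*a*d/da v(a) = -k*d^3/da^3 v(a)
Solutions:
 v(a) = C1 + Integral(C2*airyai(3^(1/3)*a*(1/k)^(1/3)) + C3*airybi(3^(1/3)*a*(1/k)^(1/3)), a)


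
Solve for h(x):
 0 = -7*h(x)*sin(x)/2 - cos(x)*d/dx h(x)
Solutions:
 h(x) = C1*cos(x)^(7/2)


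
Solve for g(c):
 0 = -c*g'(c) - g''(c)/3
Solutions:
 g(c) = C1 + C2*erf(sqrt(6)*c/2)


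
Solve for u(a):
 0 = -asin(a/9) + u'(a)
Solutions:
 u(a) = C1 + a*asin(a/9) + sqrt(81 - a^2)


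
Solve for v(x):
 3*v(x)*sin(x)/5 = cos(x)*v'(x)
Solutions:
 v(x) = C1/cos(x)^(3/5)


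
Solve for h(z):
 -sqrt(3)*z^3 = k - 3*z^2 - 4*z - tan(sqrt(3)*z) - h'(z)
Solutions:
 h(z) = C1 + k*z + sqrt(3)*z^4/4 - z^3 - 2*z^2 + sqrt(3)*log(cos(sqrt(3)*z))/3


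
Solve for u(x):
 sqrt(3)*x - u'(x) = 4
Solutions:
 u(x) = C1 + sqrt(3)*x^2/2 - 4*x


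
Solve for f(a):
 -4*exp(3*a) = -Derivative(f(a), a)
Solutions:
 f(a) = C1 + 4*exp(3*a)/3


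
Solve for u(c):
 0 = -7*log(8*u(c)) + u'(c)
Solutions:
 -Integral(1/(log(_y) + 3*log(2)), (_y, u(c)))/7 = C1 - c


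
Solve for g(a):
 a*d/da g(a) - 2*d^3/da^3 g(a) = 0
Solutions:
 g(a) = C1 + Integral(C2*airyai(2^(2/3)*a/2) + C3*airybi(2^(2/3)*a/2), a)


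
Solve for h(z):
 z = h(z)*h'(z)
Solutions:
 h(z) = -sqrt(C1 + z^2)
 h(z) = sqrt(C1 + z^2)


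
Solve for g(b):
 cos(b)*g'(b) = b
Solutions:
 g(b) = C1 + Integral(b/cos(b), b)


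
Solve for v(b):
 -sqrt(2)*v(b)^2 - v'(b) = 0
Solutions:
 v(b) = 1/(C1 + sqrt(2)*b)


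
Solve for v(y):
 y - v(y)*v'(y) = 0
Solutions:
 v(y) = -sqrt(C1 + y^2)
 v(y) = sqrt(C1 + y^2)


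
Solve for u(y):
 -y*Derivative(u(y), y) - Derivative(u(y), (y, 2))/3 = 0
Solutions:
 u(y) = C1 + C2*erf(sqrt(6)*y/2)


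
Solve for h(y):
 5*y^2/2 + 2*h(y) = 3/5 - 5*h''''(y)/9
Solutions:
 h(y) = -5*y^2/4 + (C1*sin(10^(3/4)*sqrt(3)*y/10) + C2*cos(10^(3/4)*sqrt(3)*y/10))*exp(-10^(3/4)*sqrt(3)*y/10) + (C3*sin(10^(3/4)*sqrt(3)*y/10) + C4*cos(10^(3/4)*sqrt(3)*y/10))*exp(10^(3/4)*sqrt(3)*y/10) + 3/10


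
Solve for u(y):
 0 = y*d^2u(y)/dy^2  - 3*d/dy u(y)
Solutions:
 u(y) = C1 + C2*y^4


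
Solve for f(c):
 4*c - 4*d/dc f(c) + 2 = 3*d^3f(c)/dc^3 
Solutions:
 f(c) = C1 + C2*sin(2*sqrt(3)*c/3) + C3*cos(2*sqrt(3)*c/3) + c^2/2 + c/2


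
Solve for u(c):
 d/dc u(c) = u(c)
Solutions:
 u(c) = C1*exp(c)


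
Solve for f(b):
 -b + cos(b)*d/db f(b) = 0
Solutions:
 f(b) = C1 + Integral(b/cos(b), b)


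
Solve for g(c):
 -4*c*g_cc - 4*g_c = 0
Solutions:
 g(c) = C1 + C2*log(c)


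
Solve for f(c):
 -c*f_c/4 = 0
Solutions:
 f(c) = C1


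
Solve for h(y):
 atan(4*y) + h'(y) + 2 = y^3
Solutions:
 h(y) = C1 + y^4/4 - y*atan(4*y) - 2*y + log(16*y^2 + 1)/8


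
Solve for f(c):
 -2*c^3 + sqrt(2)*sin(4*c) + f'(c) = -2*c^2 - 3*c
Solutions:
 f(c) = C1 + c^4/2 - 2*c^3/3 - 3*c^2/2 + sqrt(2)*cos(4*c)/4


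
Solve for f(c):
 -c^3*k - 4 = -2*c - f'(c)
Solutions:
 f(c) = C1 + c^4*k/4 - c^2 + 4*c


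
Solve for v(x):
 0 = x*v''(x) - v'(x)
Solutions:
 v(x) = C1 + C2*x^2


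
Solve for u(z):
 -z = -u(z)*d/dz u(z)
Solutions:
 u(z) = -sqrt(C1 + z^2)
 u(z) = sqrt(C1 + z^2)


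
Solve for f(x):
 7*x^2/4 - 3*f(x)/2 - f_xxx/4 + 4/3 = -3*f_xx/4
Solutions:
 f(x) = C1*exp(x*(1/(2*(sqrt(3) + 2)^(1/3)) + (sqrt(3) + 2)^(1/3)/2 + 1))*sin(sqrt(3)*x*(-(sqrt(3) + 2)^(1/3) + (sqrt(3) + 2)^(-1/3))/2) + C2*exp(x*(1/(2*(sqrt(3) + 2)^(1/3)) + (sqrt(3) + 2)^(1/3)/2 + 1))*cos(sqrt(3)*x*(-(sqrt(3) + 2)^(1/3) + (sqrt(3) + 2)^(-1/3))/2) + C3*exp(x*(-(sqrt(3) + 2)^(1/3) - 1/(sqrt(3) + 2)^(1/3) + 1)) + 7*x^2/6 + 37/18


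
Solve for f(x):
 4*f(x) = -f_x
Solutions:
 f(x) = C1*exp(-4*x)


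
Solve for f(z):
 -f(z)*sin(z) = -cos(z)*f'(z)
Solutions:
 f(z) = C1/cos(z)


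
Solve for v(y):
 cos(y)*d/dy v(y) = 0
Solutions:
 v(y) = C1


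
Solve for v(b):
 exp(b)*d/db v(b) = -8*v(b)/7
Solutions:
 v(b) = C1*exp(8*exp(-b)/7)


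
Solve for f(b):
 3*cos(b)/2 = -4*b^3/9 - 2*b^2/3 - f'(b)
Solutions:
 f(b) = C1 - b^4/9 - 2*b^3/9 - 3*sin(b)/2


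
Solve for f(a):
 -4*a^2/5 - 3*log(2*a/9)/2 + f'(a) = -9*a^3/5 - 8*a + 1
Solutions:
 f(a) = C1 - 9*a^4/20 + 4*a^3/15 - 4*a^2 + 3*a*log(a)/2 - 3*a*log(3) - a/2 + 3*a*log(2)/2


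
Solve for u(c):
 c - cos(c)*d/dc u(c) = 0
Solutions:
 u(c) = C1 + Integral(c/cos(c), c)


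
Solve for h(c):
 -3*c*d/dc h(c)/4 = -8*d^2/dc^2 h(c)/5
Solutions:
 h(c) = C1 + C2*erfi(sqrt(15)*c/8)


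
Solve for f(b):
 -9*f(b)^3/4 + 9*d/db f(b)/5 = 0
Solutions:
 f(b) = -sqrt(2)*sqrt(-1/(C1 + 5*b))
 f(b) = sqrt(2)*sqrt(-1/(C1 + 5*b))
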